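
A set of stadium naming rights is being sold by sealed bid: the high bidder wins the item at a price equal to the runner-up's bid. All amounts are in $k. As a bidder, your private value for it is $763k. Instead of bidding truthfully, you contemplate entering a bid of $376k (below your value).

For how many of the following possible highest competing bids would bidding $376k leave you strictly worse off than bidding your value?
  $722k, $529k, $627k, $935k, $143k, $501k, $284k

4

The deviation hurts exactly when the highest competing bid lies strictly between $376k and $763k — underbidding then forfeits a profitable win.
$722k: inside the interval → strictly worse (loss $41k).
$529k: inside the interval → strictly worse (loss $234k).
$627k: inside the interval → strictly worse (loss $136k).
$935k: above both → same outcome either way.
$143k: below both → same outcome either way.
$501k: inside the interval → strictly worse (loss $262k).
$284k: below both → same outcome either way.
Count: 4.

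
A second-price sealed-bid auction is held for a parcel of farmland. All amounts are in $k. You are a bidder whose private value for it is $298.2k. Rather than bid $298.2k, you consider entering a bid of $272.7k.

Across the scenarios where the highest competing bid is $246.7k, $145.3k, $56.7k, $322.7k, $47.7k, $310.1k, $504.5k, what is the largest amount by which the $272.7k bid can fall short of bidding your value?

$246.7k: same outcome either way → loss $0k.
$145.3k: same outcome either way → loss $0k.
$56.7k: same outcome either way → loss $0k.
$322.7k: same outcome either way → loss $0k.
$47.7k: same outcome either way → loss $0k.
$310.1k: same outcome either way → loss $0k.
$504.5k: same outcome either way → loss $0k.
Maximum loss: $0k.

$0k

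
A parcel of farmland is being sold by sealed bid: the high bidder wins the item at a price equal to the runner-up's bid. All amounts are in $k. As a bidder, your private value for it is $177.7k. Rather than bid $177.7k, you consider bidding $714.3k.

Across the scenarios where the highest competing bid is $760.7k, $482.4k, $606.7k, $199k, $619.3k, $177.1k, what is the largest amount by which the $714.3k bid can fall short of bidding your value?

$441.6k

$760.7k: same outcome either way → loss $0k.
$482.4k: truthful gives $0k, deviation gives −$304.7k → loss $304.7k.
$606.7k: truthful gives $0k, deviation gives −$429k → loss $429k.
$199k: truthful gives $0k, deviation gives −$21.3k → loss $21.3k.
$619.3k: truthful gives $0k, deviation gives −$441.6k → loss $441.6k.
$177.1k: same outcome either way → loss $0k.
Maximum loss: $441.6k.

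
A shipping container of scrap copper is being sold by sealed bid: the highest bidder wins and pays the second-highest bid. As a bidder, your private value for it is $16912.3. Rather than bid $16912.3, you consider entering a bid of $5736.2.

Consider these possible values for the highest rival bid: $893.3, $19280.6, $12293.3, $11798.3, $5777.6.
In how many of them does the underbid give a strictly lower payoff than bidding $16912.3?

3

The deviation hurts exactly when the highest competing bid lies strictly between $5736.2 and $16912.3 — underbidding then forfeits a profitable win.
$893.3: below both → same outcome either way.
$19280.6: above both → same outcome either way.
$12293.3: inside the interval → strictly worse (loss $4619).
$11798.3: inside the interval → strictly worse (loss $5114).
$5777.6: inside the interval → strictly worse (loss $11134.7).
Count: 3.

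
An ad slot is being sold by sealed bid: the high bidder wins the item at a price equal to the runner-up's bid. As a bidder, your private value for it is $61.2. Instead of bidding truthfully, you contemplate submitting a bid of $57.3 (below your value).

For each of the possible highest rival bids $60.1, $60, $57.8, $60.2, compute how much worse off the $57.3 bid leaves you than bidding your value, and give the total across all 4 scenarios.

The deviation costs you only when the competing bid falls strictly between $57.3 and $61.2; elsewhere both bids give the same outcome.
$60.1: truthful payoff $1.1, deviation payoff $0 → loss $1.1.
$60: truthful payoff $1.2, deviation payoff $0 → loss $1.2.
$57.8: truthful payoff $3.4, deviation payoff $0 → loss $3.4.
$60.2: truthful payoff $1, deviation payoff $0 → loss $1.
Total loss = $1.1 + $1.2 + $3.4 + $1 = $6.7.

$6.7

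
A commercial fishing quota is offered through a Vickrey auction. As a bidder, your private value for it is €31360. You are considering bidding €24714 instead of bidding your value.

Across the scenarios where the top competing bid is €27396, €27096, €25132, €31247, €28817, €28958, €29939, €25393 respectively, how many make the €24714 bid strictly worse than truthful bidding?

8

The deviation hurts exactly when the highest competing bid lies strictly between €24714 and €31360 — underbidding then forfeits a profitable win.
€27396: inside the interval → strictly worse (loss €3964).
€27096: inside the interval → strictly worse (loss €4264).
€25132: inside the interval → strictly worse (loss €6228).
€31247: inside the interval → strictly worse (loss €113).
€28817: inside the interval → strictly worse (loss €2543).
€28958: inside the interval → strictly worse (loss €2402).
€29939: inside the interval → strictly worse (loss €1421).
€25393: inside the interval → strictly worse (loss €5967).
Count: 8.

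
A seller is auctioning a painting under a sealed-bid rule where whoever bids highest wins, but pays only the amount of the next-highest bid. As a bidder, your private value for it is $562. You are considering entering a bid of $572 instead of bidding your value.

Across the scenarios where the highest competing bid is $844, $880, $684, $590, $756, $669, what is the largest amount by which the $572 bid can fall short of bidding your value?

$844: same outcome either way → loss $0.
$880: same outcome either way → loss $0.
$684: same outcome either way → loss $0.
$590: same outcome either way → loss $0.
$756: same outcome either way → loss $0.
$669: same outcome either way → loss $0.
Maximum loss: $0.

$0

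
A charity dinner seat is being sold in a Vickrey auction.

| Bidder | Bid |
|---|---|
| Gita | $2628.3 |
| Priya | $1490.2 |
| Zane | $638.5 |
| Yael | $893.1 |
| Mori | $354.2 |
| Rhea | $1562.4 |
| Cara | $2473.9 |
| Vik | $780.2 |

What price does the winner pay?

Highest bid: Gita at $2628.3, so Gita wins.
Second-highest bid: Cara at $2473.9 — that is the price the winner pays.

$2473.9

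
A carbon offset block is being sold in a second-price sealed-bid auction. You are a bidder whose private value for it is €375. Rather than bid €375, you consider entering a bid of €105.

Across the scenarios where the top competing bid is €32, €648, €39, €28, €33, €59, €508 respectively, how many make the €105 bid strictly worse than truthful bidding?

0

The deviation hurts exactly when the highest competing bid lies strictly between €105 and €375 — underbidding then forfeits a profitable win.
€32: below both → same outcome either way.
€648: above both → same outcome either way.
€39: below both → same outcome either way.
€28: below both → same outcome either way.
€33: below both → same outcome either way.
€59: below both → same outcome either way.
€508: above both → same outcome either way.
Count: 0.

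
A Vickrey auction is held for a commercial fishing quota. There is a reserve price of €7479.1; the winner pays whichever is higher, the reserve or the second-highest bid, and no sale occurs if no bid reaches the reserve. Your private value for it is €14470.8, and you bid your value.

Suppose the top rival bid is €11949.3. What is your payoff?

€2521.5

Your bid €14470.8 is the highest and exceeds the reserve.
Price = max(second-highest bid, reserve) = max(€11949.3, €7479.1) = €11949.3.
Payoff = €14470.8 − €11949.3 = €2521.5.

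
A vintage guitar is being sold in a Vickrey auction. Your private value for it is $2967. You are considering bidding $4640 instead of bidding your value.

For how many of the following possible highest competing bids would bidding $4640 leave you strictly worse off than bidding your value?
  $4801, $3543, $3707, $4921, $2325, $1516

2

The deviation hurts exactly when the highest competing bid lies strictly between $2967 and $4640 — overbidding then wins at a price above your value.
$4801: above both → same outcome either way.
$3543: inside the interval → strictly worse (loss $576).
$3707: inside the interval → strictly worse (loss $740).
$4921: above both → same outcome either way.
$2325: below both → same outcome either way.
$1516: below both → same outcome either way.
Count: 2.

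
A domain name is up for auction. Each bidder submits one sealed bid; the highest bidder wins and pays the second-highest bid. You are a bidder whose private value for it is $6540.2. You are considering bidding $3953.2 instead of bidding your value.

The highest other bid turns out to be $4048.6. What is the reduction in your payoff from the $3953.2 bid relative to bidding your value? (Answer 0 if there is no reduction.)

Bidding your value $6540.2: you win (since $6540.2 > $4048.6) and pay $4048.6. Payoff $2491.6.
Bidding $3953.2: you lose. Payoff $0.
The competing bid $4048.6 lies between your shaded bid and your value, so underbidding forfeits an item you could have won at a profitable price.
Loss from deviating = $2491.6 − ($0) = $2491.6.

$2491.6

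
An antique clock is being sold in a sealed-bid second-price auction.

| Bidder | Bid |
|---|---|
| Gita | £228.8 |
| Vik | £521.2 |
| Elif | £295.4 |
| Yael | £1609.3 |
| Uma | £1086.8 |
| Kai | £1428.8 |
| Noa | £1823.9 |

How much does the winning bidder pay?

£1609.3

Highest bid: Noa at £1823.9, so Noa wins.
Second-highest bid: Yael at £1609.3 — that is the price the winner pays.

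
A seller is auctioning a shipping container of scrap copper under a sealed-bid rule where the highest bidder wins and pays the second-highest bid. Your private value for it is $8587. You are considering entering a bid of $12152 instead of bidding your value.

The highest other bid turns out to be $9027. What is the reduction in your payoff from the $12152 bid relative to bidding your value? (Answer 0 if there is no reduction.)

Bidding your value $8587: you lose (since $8587 < $9027). Payoff $0.
Bidding $12152: you win and pay $9027. Payoff $8587 − $9027 = −$440.
The competing bid $9027 lies between your value and your inflated bid, so overbidding wins an item priced above your value.
Loss from deviating = $0 − (−$440) = $440.

$440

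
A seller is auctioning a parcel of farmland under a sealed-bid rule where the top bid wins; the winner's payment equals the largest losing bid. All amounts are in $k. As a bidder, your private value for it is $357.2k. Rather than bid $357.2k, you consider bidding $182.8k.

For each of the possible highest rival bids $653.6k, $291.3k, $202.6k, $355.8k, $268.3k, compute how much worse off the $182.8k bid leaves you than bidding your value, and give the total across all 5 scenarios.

The deviation costs you only when the competing bid falls strictly between $182.8k and $357.2k; elsewhere both bids give the same outcome.
$653.6k: outcomes coincide → loss $0k.
$291.3k: truthful payoff $65.9k, deviation payoff $0k → loss $65.9k.
$202.6k: truthful payoff $154.6k, deviation payoff $0k → loss $154.6k.
$355.8k: truthful payoff $1.4k, deviation payoff $0k → loss $1.4k.
$268.3k: truthful payoff $88.9k, deviation payoff $0k → loss $88.9k.
Total loss = $65.9k + $154.6k + $1.4k + $88.9k = $310.8k.
In a second-price auction your bid sets only whether you win, not what you pay, so bidding your true value is weakly dominant.

$310.8k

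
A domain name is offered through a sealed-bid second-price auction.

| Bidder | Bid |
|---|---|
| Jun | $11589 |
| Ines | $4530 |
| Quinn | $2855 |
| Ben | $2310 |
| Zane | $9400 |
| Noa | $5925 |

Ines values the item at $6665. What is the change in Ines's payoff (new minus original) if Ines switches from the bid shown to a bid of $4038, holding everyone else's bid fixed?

$0

The highest bid among the other bidders is $11589; Ines's bid doesn't change that.
Original bid $4530: Ines is not highest (top rival bid is $11589); payoff $0.
Alternative bid $4038: Ines is not highest (top rival bid is $11589); payoff $0.
Change in payoff = $0 − ($0) = $0.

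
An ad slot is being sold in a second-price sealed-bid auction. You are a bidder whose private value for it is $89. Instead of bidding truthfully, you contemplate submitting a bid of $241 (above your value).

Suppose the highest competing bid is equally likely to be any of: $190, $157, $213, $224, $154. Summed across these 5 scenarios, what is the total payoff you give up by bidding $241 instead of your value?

The deviation costs you only when the competing bid falls strictly between $89 and $241; elsewhere both bids give the same outcome.
$190: truthful payoff $0, deviation payoff −$101 → loss $101.
$157: truthful payoff $0, deviation payoff −$68 → loss $68.
$213: truthful payoff $0, deviation payoff −$124 → loss $124.
$224: truthful payoff $0, deviation payoff −$135 → loss $135.
$154: truthful payoff $0, deviation payoff −$65 → loss $65.
Total loss = $101 + $68 + $124 + $135 + $65 = $493.

$493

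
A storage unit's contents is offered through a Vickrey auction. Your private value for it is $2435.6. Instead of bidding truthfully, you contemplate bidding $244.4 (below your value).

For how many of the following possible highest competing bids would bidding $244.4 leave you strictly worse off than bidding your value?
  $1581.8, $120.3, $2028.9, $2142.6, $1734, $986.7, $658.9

6

The deviation hurts exactly when the highest competing bid lies strictly between $244.4 and $2435.6 — underbidding then forfeits a profitable win.
$1581.8: inside the interval → strictly worse (loss $853.8).
$120.3: below both → same outcome either way.
$2028.9: inside the interval → strictly worse (loss $406.7).
$2142.6: inside the interval → strictly worse (loss $293).
$1734: inside the interval → strictly worse (loss $701.6).
$986.7: inside the interval → strictly worse (loss $1448.9).
$658.9: inside the interval → strictly worse (loss $1776.7).
Count: 6.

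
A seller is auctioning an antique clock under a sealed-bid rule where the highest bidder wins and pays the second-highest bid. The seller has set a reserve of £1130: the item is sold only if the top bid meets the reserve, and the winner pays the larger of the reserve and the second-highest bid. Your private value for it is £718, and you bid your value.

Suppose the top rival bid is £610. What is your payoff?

Your bid £718 is the highest bid but falls below the reserve £1130, so the item goes unsold. Payoff £0.

£0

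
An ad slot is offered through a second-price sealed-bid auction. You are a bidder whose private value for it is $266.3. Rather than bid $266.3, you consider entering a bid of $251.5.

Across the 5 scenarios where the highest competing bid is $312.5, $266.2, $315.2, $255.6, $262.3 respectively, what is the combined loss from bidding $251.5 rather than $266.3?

$14.8

The deviation costs you only when the competing bid falls strictly between $251.5 and $266.3; elsewhere both bids give the same outcome.
$312.5: outcomes coincide → loss $0.
$266.2: truthful payoff $0.1, deviation payoff $0 → loss $0.1.
$315.2: outcomes coincide → loss $0.
$255.6: truthful payoff $10.7, deviation payoff $0 → loss $10.7.
$262.3: truthful payoff $4, deviation payoff $0 → loss $4.
Total loss = $0.1 + $10.7 + $4 = $14.8.
Truthful bidding weakly dominates here: raising your bid can only win items priced above your value, and lowering it can only forfeit items priced below.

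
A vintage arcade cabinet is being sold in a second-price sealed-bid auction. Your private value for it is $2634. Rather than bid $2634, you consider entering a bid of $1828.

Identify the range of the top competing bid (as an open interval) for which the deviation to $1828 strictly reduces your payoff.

($1828, $2634)

If the competing bid is below $1828, both bids win at the same price — no difference.
If it is above $2634, both bids lose — no difference.
If it lies strictly between $1828 and $2634, bidding your value wins at a price below your value (positive payoff) while bidding $1828 loses (payoff 0).
So the deviation strictly hurts on the open interval ($1828, $2634).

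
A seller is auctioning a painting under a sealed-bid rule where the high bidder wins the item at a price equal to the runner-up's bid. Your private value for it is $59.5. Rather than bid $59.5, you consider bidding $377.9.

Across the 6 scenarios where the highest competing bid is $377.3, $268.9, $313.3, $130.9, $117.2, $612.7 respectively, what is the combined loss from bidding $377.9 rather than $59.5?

$910.1

The deviation costs you only when the competing bid falls strictly between $59.5 and $377.9; elsewhere both bids give the same outcome.
$377.3: truthful payoff $0, deviation payoff −$317.8 → loss $317.8.
$268.9: truthful payoff $0, deviation payoff −$209.4 → loss $209.4.
$313.3: truthful payoff $0, deviation payoff −$253.8 → loss $253.8.
$130.9: truthful payoff $0, deviation payoff −$71.4 → loss $71.4.
$117.2: truthful payoff $0, deviation payoff −$57.7 → loss $57.7.
$612.7: outcomes coincide → loss $0.
Total loss = $317.8 + $209.4 + $253.8 + $71.4 + $57.7 = $910.1.
Truthful bidding weakly dominates here: raising your bid can only win items priced above your value, and lowering it can only forfeit items priced below.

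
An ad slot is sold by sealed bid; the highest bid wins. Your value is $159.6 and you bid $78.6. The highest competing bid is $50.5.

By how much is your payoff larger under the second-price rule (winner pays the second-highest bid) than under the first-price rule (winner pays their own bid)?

$28.1

You have the highest bid, so you win under either rule.
Second-price: pay $50.5 → payoff $109.1.
First-price: pay your own bid $78.6 → payoff $81.
Difference = $109.1 − ($81) = $28.1.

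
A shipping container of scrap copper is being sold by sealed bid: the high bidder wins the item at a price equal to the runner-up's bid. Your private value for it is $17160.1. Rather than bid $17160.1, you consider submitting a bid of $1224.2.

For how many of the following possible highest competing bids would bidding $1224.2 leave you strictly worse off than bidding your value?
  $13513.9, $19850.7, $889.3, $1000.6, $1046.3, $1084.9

The deviation hurts exactly when the highest competing bid lies strictly between $1224.2 and $17160.1 — underbidding then forfeits a profitable win.
$13513.9: inside the interval → strictly worse (loss $3646.2).
$19850.7: above both → same outcome either way.
$889.3: below both → same outcome either way.
$1000.6: below both → same outcome either way.
$1046.3: below both → same outcome either way.
$1084.9: below both → same outcome either way.
Count: 1.

1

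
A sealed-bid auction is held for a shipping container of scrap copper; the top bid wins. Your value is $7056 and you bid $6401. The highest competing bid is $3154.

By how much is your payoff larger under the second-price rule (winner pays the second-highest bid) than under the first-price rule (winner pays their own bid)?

$3247

You have the highest bid, so you win under either rule.
Second-price: pay $3154 → payoff $3902.
First-price: pay your own bid $6401 → payoff $655.
Difference = $3902 − ($655) = $3247.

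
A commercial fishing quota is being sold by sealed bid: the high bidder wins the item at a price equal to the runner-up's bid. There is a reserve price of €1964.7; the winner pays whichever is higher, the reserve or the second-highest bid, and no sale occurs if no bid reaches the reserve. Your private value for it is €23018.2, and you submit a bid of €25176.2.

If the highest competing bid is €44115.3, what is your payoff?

Your bid €25176.2 is below the highest competing bid €44115.3, so you lose. Payoff €0.

€0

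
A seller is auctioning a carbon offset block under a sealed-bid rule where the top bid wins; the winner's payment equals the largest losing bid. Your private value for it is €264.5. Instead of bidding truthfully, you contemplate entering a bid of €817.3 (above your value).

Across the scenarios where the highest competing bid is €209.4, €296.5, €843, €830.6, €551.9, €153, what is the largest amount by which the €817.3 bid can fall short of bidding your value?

€209.4: same outcome either way → loss €0.
€296.5: truthful gives €0, deviation gives −€32 → loss €32.
€843: same outcome either way → loss €0.
€830.6: same outcome either way → loss €0.
€551.9: truthful gives €0, deviation gives −€287.4 → loss €287.4.
€153: same outcome either way → loss €0.
Maximum loss: €287.4.

€287.4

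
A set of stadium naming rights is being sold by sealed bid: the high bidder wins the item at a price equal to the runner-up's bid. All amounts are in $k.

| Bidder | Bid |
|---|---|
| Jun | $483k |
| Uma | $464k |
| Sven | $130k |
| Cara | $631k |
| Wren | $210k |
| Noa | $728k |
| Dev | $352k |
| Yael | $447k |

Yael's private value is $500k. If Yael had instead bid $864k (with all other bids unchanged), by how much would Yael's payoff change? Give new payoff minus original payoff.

−$228k

The highest bid among the other bidders is $728k; Yael's bid doesn't change that.
Original bid $447k: Yael is not highest (top rival bid is $728k); payoff $0k.
Alternative bid $864k: Yael is highest, pays the top rival bid $728k; payoff $500k − $728k = −$228k.
Change in payoff = −$228k − ($0k) = −$228k.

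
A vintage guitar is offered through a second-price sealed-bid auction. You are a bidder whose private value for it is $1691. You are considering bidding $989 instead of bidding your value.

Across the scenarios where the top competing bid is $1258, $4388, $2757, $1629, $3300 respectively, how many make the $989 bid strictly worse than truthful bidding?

The deviation hurts exactly when the highest competing bid lies strictly between $989 and $1691 — underbidding then forfeits a profitable win.
$1258: inside the interval → strictly worse (loss $433).
$4388: above both → same outcome either way.
$2757: above both → same outcome either way.
$1629: inside the interval → strictly worse (loss $62).
$3300: above both → same outcome either way.
Count: 2.

2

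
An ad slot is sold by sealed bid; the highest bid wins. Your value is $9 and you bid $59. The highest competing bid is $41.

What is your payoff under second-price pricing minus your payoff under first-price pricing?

You have the highest bid, so you win under either rule.
Second-price: pay $41 → payoff −$32.
First-price: pay your own bid $59 → payoff −$50.
Difference = −$32 − (−$50) = $18.

$18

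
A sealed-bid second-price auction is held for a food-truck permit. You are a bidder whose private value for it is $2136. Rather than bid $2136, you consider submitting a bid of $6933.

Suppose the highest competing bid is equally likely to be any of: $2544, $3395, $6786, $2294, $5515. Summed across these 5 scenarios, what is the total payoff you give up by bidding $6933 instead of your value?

The deviation costs you only when the competing bid falls strictly between $2136 and $6933; elsewhere both bids give the same outcome.
$2544: truthful payoff $0, deviation payoff −$408 → loss $408.
$3395: truthful payoff $0, deviation payoff −$1259 → loss $1259.
$6786: truthful payoff $0, deviation payoff −$4650 → loss $4650.
$2294: truthful payoff $0, deviation payoff −$158 → loss $158.
$5515: truthful payoff $0, deviation payoff −$3379 → loss $3379.
Total loss = $408 + $1259 + $4650 + $158 + $3379 = $9854.
Because the price is fixed by the runner-up's bid, deviating from your value can only change a good outcome into a bad one — never the reverse.

$9854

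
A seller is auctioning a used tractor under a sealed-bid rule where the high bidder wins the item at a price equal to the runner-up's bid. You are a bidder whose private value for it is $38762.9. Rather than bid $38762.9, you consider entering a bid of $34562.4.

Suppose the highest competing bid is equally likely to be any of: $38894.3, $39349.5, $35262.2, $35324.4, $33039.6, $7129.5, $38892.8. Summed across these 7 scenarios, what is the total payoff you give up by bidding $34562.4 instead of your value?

The deviation costs you only when the competing bid falls strictly between $34562.4 and $38762.9; elsewhere both bids give the same outcome.
$38894.3: outcomes coincide → loss $0.
$39349.5: outcomes coincide → loss $0.
$35262.2: truthful payoff $3500.7, deviation payoff $0 → loss $3500.7.
$35324.4: truthful payoff $3438.5, deviation payoff $0 → loss $3438.5.
$33039.6: outcomes coincide → loss $0.
$7129.5: outcomes coincide → loss $0.
$38892.8: outcomes coincide → loss $0.
Total loss = $3500.7 + $3438.5 = $6939.2.
In a second-price auction your bid sets only whether you win, not what you pay, so bidding your true value is weakly dominant.

$6939.2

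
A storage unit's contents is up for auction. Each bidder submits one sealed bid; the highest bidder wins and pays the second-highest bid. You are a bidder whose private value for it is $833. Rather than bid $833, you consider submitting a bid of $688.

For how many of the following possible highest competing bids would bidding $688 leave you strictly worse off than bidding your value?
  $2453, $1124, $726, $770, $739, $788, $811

The deviation hurts exactly when the highest competing bid lies strictly between $688 and $833 — underbidding then forfeits a profitable win.
$2453: above both → same outcome either way.
$1124: above both → same outcome either way.
$726: inside the interval → strictly worse (loss $107).
$770: inside the interval → strictly worse (loss $63).
$739: inside the interval → strictly worse (loss $94).
$788: inside the interval → strictly worse (loss $45).
$811: inside the interval → strictly worse (loss $22).
Count: 5.

5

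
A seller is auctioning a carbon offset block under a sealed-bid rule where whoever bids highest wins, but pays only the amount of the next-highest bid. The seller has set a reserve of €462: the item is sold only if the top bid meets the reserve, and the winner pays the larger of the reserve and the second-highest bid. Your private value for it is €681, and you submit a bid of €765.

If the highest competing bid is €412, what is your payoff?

€219

Your bid €765 is the highest and exceeds the reserve.
Price = max(second-highest bid, reserve) = max(€412, €462) = €462.
Payoff = €681 − €462 = €219.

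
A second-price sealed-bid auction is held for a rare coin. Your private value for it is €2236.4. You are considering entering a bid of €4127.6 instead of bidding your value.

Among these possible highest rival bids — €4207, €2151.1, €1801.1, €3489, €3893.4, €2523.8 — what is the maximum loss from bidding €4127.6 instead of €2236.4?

€4207: same outcome either way → loss €0.
€2151.1: same outcome either way → loss €0.
€1801.1: same outcome either way → loss €0.
€3489: truthful gives €0, deviation gives −€1252.6 → loss €1252.6.
€3893.4: truthful gives €0, deviation gives −€1657 → loss €1657.
€2523.8: truthful gives €0, deviation gives −€287.4 → loss €287.4.
Maximum loss: €1657.

€1657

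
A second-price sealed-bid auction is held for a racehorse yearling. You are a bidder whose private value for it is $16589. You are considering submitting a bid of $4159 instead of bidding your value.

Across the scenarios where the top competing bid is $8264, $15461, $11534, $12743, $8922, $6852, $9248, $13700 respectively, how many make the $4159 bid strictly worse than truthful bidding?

8

The deviation hurts exactly when the highest competing bid lies strictly between $4159 and $16589 — underbidding then forfeits a profitable win.
$8264: inside the interval → strictly worse (loss $8325).
$15461: inside the interval → strictly worse (loss $1128).
$11534: inside the interval → strictly worse (loss $5055).
$12743: inside the interval → strictly worse (loss $3846).
$8922: inside the interval → strictly worse (loss $7667).
$6852: inside the interval → strictly worse (loss $9737).
$9248: inside the interval → strictly worse (loss $7341).
$13700: inside the interval → strictly worse (loss $2889).
Count: 8.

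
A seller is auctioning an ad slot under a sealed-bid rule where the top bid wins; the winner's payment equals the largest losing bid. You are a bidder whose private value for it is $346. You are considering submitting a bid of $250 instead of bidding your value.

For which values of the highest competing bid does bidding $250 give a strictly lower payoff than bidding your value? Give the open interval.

($250, $346)

If the competing bid is below $250, both bids win at the same price — no difference.
If it is above $346, both bids lose — no difference.
If it lies strictly between $250 and $346, bidding your value wins at a price below your value (positive payoff) while bidding $250 loses (payoff 0).
So the deviation strictly hurts on the open interval ($250, $346).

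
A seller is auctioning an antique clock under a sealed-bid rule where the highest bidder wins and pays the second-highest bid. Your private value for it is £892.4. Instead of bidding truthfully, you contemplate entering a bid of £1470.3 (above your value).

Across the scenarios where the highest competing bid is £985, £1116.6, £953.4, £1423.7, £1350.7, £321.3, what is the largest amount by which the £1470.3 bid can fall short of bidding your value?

£985: truthful gives £0, deviation gives −£92.6 → loss £92.6.
£1116.6: truthful gives £0, deviation gives −£224.2 → loss £224.2.
£953.4: truthful gives £0, deviation gives −£61 → loss £61.
£1423.7: truthful gives £0, deviation gives −£531.3 → loss £531.3.
£1350.7: truthful gives £0, deviation gives −£458.3 → loss £458.3.
£321.3: same outcome either way → loss £0.
Maximum loss: £531.3.

£531.3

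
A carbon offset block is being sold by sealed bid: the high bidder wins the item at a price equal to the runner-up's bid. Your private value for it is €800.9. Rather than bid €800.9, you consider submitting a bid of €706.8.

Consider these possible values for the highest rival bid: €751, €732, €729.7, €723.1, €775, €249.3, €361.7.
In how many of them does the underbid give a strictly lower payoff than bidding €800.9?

5

The deviation hurts exactly when the highest competing bid lies strictly between €706.8 and €800.9 — underbidding then forfeits a profitable win.
€751: inside the interval → strictly worse (loss €49.9).
€732: inside the interval → strictly worse (loss €68.9).
€729.7: inside the interval → strictly worse (loss €71.2).
€723.1: inside the interval → strictly worse (loss €77.8).
€775: inside the interval → strictly worse (loss €25.9).
€249.3: below both → same outcome either way.
€361.7: below both → same outcome either way.
Count: 5.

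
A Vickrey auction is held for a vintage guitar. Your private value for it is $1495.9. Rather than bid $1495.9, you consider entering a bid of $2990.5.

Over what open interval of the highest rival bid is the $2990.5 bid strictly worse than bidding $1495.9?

If the competing bid is below $1495.9, both bids win at the same price — no difference.
If it is above $2990.5, both bids lose — no difference.
If it lies strictly between $1495.9 and $2990.5, bidding your value loses (payoff 0) while bidding $2990.5 wins at a price above your value (payoff negative).
So the deviation strictly hurts on the open interval ($1495.9, $2990.5).

($1495.9, $2990.5)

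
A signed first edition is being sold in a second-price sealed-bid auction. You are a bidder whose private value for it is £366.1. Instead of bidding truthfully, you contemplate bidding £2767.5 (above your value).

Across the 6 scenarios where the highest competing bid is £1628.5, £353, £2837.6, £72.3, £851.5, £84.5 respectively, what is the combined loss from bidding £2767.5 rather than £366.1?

The deviation costs you only when the competing bid falls strictly between £366.1 and £2767.5; elsewhere both bids give the same outcome.
£1628.5: truthful payoff £0, deviation payoff −£1262.4 → loss £1262.4.
£353: outcomes coincide → loss £0.
£2837.6: outcomes coincide → loss £0.
£72.3: outcomes coincide → loss £0.
£851.5: truthful payoff £0, deviation payoff −£485.4 → loss £485.4.
£84.5: outcomes coincide → loss £0.
Total loss = £1262.4 + £485.4 = £1747.8.

£1747.8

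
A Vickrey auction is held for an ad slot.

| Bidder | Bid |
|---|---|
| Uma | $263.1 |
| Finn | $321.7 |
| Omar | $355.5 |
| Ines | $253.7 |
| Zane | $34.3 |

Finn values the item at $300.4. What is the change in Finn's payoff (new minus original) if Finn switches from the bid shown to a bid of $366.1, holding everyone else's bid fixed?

The highest bid among the other bidders is $355.5; Finn's bid doesn't change that.
Original bid $321.7: Finn is not highest (top rival bid is $355.5); payoff $0.
Alternative bid $366.1: Finn is highest, pays the top rival bid $355.5; payoff $300.4 − $355.5 = −$55.1.
Change in payoff = −$55.1 − ($0) = −$55.1.

−$55.1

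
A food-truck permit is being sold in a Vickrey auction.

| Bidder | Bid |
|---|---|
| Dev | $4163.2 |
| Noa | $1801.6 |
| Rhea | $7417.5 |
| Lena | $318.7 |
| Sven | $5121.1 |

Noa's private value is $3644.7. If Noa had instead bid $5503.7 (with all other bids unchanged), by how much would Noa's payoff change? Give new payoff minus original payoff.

$0

The highest bid among the other bidders is $7417.5; Noa's bid doesn't change that.
Original bid $1801.6: Noa is not highest (top rival bid is $7417.5); payoff $0.
Alternative bid $5503.7: Noa is not highest (top rival bid is $7417.5); payoff $0.
Change in payoff = $0 − ($0) = $0.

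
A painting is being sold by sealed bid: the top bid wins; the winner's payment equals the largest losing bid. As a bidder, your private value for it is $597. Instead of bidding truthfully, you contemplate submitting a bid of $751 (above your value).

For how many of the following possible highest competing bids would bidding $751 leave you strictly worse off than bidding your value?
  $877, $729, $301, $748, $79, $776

2

The deviation hurts exactly when the highest competing bid lies strictly between $597 and $751 — overbidding then wins at a price above your value.
$877: above both → same outcome either way.
$729: inside the interval → strictly worse (loss $132).
$301: below both → same outcome either way.
$748: inside the interval → strictly worse (loss $151).
$79: below both → same outcome either way.
$776: above both → same outcome either way.
Count: 2.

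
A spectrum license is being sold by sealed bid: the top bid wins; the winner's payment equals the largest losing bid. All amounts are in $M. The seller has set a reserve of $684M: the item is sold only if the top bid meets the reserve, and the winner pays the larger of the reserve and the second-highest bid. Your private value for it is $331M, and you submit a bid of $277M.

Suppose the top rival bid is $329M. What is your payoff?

$0M

Your bid $277M is below the highest competing bid $329M, so you lose. Payoff $0M.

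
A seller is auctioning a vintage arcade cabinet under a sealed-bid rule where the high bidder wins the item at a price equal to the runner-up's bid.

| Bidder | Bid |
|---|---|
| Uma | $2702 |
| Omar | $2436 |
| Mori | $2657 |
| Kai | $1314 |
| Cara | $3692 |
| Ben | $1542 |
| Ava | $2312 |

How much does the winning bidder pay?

$2702

Highest bid: Cara at $3692, so Cara wins.
Second-highest bid: Uma at $2702 — that is the price the winner pays.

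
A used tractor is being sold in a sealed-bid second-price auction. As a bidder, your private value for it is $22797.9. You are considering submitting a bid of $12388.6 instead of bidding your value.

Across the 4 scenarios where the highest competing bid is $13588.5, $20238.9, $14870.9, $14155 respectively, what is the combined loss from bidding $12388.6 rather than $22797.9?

The deviation costs you only when the competing bid falls strictly between $12388.6 and $22797.9; elsewhere both bids give the same outcome.
$13588.5: truthful payoff $9209.4, deviation payoff $0 → loss $9209.4.
$20238.9: truthful payoff $2559, deviation payoff $0 → loss $2559.
$14870.9: truthful payoff $7927, deviation payoff $0 → loss $7927.
$14155: truthful payoff $8642.9, deviation payoff $0 → loss $8642.9.
Total loss = $9209.4 + $2559 + $7927 + $8642.9 = $28338.3.

$28338.3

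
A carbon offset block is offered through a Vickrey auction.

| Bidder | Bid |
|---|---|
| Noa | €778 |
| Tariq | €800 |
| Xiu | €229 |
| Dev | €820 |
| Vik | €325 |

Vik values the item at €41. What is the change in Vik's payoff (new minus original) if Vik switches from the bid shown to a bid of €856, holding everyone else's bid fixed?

The highest bid among the other bidders is €820; Vik's bid doesn't change that.
Original bid €325: Vik is not highest (top rival bid is €820); payoff €0.
Alternative bid €856: Vik is highest, pays the top rival bid €820; payoff €41 − €820 = −€779.
Change in payoff = −€779 − (€0) = −€779.

−€779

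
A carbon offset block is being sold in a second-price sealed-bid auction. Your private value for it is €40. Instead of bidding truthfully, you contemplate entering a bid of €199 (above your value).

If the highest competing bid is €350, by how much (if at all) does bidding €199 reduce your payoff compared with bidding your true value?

€0

Bidding your value €40: you lose (since €40 < €350). Payoff €0.
Bidding €199: you lose. Payoff €0.
Difference = €0 − €0 = €0; both bids lead to the same outcome because the competing bid is above both your value and your alternative bid.
Because the price is fixed by the runner-up's bid, deviating from your value can only change a good outcome into a bad one — never the reverse.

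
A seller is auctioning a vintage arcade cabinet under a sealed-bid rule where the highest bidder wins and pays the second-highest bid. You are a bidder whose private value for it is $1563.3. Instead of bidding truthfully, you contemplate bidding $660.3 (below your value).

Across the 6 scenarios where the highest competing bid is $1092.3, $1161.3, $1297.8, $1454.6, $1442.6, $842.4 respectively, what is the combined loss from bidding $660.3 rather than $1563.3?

The deviation costs you only when the competing bid falls strictly between $660.3 and $1563.3; elsewhere both bids give the same outcome.
$1092.3: truthful payoff $471, deviation payoff $0 → loss $471.
$1161.3: truthful payoff $402, deviation payoff $0 → loss $402.
$1297.8: truthful payoff $265.5, deviation payoff $0 → loss $265.5.
$1454.6: truthful payoff $108.7, deviation payoff $0 → loss $108.7.
$1442.6: truthful payoff $120.7, deviation payoff $0 → loss $120.7.
$842.4: truthful payoff $720.9, deviation payoff $0 → loss $720.9.
Total loss = $471 + $402 + $265.5 + $108.7 + $120.7 + $720.9 = $2088.8.

$2088.8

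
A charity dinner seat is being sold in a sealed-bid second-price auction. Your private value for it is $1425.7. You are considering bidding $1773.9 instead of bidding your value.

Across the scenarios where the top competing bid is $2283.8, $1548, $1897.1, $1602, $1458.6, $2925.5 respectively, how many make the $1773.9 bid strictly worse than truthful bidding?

The deviation hurts exactly when the highest competing bid lies strictly between $1425.7 and $1773.9 — overbidding then wins at a price above your value.
$2283.8: above both → same outcome either way.
$1548: inside the interval → strictly worse (loss $122.3).
$1897.1: above both → same outcome either way.
$1602: inside the interval → strictly worse (loss $176.3).
$1458.6: inside the interval → strictly worse (loss $32.9).
$2925.5: above both → same outcome either way.
Count: 3.

3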